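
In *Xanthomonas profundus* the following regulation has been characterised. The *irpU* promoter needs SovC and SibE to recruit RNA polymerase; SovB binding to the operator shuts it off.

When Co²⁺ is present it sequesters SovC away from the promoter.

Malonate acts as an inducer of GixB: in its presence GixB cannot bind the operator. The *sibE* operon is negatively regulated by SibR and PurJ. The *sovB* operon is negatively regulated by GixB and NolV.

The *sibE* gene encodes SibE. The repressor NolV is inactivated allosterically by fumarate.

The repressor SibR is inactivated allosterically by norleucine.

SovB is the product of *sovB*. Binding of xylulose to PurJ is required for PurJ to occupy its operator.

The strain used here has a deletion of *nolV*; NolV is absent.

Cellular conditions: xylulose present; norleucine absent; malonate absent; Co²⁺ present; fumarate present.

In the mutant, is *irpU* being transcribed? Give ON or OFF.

OFF

Malonate is absent, so GixB is active.
NolV is non-functional in this strain, so it has no effect.
With repressor GixB bound, *sovB* is not transcribed.
So SovB is not produced.
Co²⁺ is present, so SovC is inactive.
Norleucine is absent, so SibR is active.
Xylulose is present, so PurJ is active.
With repressor SibR bound, *sibE* is not transcribed.
So SibE is not produced.
Required activator SovC is absent, so *irpU* is not transcribed.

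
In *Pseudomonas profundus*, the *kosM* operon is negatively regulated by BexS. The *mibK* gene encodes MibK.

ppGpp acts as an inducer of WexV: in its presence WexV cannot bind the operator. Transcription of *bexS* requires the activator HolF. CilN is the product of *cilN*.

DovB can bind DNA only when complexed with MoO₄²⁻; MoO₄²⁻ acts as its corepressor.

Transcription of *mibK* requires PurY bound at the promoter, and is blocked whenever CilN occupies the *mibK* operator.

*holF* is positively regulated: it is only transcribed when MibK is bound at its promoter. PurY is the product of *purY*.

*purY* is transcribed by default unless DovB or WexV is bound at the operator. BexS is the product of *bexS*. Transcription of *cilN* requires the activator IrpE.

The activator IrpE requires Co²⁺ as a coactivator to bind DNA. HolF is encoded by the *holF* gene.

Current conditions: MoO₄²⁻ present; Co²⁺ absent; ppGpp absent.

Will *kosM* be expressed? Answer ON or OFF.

ON

MoO₄²⁻ is present, so DovB is active.
ppGpp is absent, so WexV is active.
With repressor DovB bound, *purY* is not transcribed.
So PurY is not produced.
Co²⁺ is absent, so IrpE is inactive.
Required activator IrpE is absent, so *cilN* is not transcribed.
So CilN is not produced.
Required activator PurY is absent, so *mibK* is not transcribed.
So MibK is not produced.
Required activator MibK is absent, so *holF* is not transcribed.
So HolF is not produced.
Required activator HolF is absent, so *bexS* is not transcribed.
So BexS is not produced.
With no repressor bound, *kosM* is transcribed.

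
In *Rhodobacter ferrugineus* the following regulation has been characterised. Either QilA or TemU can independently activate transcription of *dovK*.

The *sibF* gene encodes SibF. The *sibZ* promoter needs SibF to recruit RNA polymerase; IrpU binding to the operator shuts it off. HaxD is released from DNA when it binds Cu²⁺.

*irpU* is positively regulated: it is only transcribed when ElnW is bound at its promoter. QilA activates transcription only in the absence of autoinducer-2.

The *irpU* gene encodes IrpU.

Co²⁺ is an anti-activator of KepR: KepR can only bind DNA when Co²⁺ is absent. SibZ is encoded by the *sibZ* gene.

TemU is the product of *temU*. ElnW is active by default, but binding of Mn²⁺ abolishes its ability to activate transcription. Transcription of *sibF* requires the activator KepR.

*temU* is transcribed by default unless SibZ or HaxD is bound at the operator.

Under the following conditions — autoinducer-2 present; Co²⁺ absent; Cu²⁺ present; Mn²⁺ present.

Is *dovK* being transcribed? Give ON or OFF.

OFF

Autoinducer-2 is present, so QilA is inactive.
Co²⁺ is absent, so KepR is active.
No repressor is bound and KepR is active, so *sibF* is transcribed.
So SibF is produced and active.
Mn²⁺ is present, so ElnW is inactive.
Required activator ElnW is absent, so *irpU* is not transcribed.
So IrpU is not produced.
No repressor is bound and SibF is active, so *sibZ* is transcribed.
So SibZ is produced and active.
Cu²⁺ is present, so HaxD is inactive.
With repressor SibZ bound, *temU* is not transcribed.
So TemU is not produced.
No activator is available at the *dovK* promoter, so *dovK* is not transcribed.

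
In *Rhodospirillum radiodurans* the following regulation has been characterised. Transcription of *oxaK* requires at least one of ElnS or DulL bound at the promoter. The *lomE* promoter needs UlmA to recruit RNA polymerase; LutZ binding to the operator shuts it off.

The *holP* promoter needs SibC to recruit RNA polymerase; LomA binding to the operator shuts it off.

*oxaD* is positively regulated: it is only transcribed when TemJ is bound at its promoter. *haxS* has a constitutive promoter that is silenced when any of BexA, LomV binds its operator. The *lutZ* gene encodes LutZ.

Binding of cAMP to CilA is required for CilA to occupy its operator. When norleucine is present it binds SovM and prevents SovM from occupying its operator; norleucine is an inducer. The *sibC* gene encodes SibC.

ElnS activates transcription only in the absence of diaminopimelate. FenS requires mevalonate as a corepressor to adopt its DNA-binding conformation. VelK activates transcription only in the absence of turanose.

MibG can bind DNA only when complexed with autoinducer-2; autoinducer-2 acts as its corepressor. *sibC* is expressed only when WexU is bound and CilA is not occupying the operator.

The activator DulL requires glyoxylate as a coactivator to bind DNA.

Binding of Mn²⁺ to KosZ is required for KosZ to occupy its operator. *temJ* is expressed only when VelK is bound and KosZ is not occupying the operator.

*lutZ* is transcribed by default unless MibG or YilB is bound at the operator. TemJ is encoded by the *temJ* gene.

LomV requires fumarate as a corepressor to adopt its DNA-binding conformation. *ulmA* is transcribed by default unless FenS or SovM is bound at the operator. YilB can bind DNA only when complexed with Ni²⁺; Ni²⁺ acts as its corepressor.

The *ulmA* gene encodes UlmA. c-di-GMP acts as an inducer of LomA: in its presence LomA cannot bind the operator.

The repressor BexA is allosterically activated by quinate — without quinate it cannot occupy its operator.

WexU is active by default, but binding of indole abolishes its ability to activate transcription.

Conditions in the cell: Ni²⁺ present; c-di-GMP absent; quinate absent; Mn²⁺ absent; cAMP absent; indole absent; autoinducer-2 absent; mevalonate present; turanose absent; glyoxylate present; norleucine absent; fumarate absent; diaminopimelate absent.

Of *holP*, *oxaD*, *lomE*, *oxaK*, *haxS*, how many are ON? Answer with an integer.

Indole is absent, so WexU is active.
cAMP is absent, so CilA is inactive.
No repressor is bound and WexU is active, so *sibC* is transcribed.
So SibC is produced and active.
c-di-GMP is absent, so LomA is active.
With repressor LomA bound, *holP* is not transcribed.
→ *holP* is OFF.
Turanose is absent, so VelK is active.
Mn²⁺ is absent, so KosZ is inactive.
No repressor is bound and VelK is active, so *temJ* is transcribed.
So TemJ is produced and active.
No repressor is bound and TemJ is active, so *oxaD* is transcribed.
→ *oxaD* is ON.
Mevalonate is present, so FenS is active.
Norleucine is absent, so SovM is active.
With repressor FenS bound, *ulmA* is not transcribed.
So UlmA is not produced.
Autoinducer-2 is absent, so MibG is inactive.
Ni²⁺ is present, so YilB is active.
With repressor YilB bound, *lutZ* is not transcribed.
So LutZ is not produced.
Required activator UlmA is absent, so *lomE* is not transcribed.
→ *lomE* is OFF.
Diaminopimelate is absent, so ElnS is active.
Glyoxylate is present, so DulL is active.
Activator ElnS is present, so *oxaK* is transcribed.
→ *oxaK* is ON.
Quinate is absent, so BexA is inactive.
Fumarate is absent, so LomV is inactive.
With no repressor bound, *haxS* is transcribed.
→ *haxS* is ON.
3 of the 5 genes are transcribed.

3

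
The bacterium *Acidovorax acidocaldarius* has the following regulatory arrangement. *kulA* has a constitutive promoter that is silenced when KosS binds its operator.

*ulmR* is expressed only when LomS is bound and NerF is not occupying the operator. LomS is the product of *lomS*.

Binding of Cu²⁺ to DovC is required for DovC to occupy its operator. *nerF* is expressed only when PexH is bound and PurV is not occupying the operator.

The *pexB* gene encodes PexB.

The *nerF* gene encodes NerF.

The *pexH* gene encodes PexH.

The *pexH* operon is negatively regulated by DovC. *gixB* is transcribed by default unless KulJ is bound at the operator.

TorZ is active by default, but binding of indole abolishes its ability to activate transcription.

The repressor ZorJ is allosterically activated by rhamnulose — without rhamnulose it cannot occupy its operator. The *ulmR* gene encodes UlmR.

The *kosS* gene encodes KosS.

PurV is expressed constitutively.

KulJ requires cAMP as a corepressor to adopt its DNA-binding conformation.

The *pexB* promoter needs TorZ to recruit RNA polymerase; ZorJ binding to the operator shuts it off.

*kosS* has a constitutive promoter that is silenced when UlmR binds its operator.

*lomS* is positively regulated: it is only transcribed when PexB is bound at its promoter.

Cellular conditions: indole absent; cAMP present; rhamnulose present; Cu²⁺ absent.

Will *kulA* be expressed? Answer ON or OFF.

OFF

Cu²⁺ is absent, so DovC is inactive.
With no repressor bound, *pexH* is transcribed.
So PexH is produced and active.
PurV is produced constitutively and is active.
With repressor PurV bound, *nerF* is not transcribed.
So NerF is not produced.
Rhamnulose is present, so ZorJ is active.
Indole is absent, so TorZ is active.
With repressor ZorJ bound, *pexB* is not transcribed.
So PexB is not produced.
Required activator PexB is absent, so *lomS* is not transcribed.
So LomS is not produced.
Required activator LomS is absent, so *ulmR* is not transcribed.
So UlmR is not produced.
With no repressor bound, *kosS* is transcribed.
So KosS is produced and active.
With repressor KosS bound, *kulA* is not transcribed.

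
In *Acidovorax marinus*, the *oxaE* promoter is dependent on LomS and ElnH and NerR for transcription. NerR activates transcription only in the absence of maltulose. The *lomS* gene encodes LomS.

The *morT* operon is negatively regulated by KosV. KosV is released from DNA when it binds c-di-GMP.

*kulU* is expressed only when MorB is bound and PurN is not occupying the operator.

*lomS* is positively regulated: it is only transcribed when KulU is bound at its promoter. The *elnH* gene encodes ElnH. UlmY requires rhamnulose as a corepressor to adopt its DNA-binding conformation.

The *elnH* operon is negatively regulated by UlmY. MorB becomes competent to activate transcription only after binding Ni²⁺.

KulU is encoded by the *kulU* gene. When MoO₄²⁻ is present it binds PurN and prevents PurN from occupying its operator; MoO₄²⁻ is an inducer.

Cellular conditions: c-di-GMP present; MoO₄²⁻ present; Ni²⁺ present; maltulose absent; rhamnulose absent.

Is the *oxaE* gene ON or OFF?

Ni²⁺ is present, so MorB is active.
MoO₄²⁻ is present, so PurN is inactive.
No repressor is bound and MorB is active, so *kulU* is transcribed.
So KulU is produced and active.
No repressor is bound and KulU is active, so *lomS* is transcribed.
So LomS is produced and active.
Rhamnulose is absent, so UlmY is inactive.
With no repressor bound, *elnH* is transcribed.
So ElnH is produced and active.
Maltulose is absent, so NerR is active.
No repressor is bound and LomS and ElnH and NerR are active, so *oxaE* is transcribed.

ON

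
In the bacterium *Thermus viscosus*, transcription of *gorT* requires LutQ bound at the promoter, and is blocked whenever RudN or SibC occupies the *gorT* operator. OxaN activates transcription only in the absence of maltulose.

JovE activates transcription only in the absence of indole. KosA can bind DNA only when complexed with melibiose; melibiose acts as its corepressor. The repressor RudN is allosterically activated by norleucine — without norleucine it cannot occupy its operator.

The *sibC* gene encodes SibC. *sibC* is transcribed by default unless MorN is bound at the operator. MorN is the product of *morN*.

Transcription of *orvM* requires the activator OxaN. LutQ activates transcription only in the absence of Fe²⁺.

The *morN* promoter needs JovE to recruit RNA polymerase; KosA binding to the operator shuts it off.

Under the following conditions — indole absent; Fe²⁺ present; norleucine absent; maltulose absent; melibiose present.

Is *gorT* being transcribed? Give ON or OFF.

Norleucine is absent, so RudN is inactive.
Fe²⁺ is present, so LutQ is inactive.
Melibiose is present, so KosA is active.
Indole is absent, so JovE is active.
With repressor KosA bound, *morN* is not transcribed.
So MorN is not produced.
With no repressor bound, *sibC* is transcribed.
So SibC is produced and active.
With repressor SibC bound, *gorT* is not transcribed.

OFF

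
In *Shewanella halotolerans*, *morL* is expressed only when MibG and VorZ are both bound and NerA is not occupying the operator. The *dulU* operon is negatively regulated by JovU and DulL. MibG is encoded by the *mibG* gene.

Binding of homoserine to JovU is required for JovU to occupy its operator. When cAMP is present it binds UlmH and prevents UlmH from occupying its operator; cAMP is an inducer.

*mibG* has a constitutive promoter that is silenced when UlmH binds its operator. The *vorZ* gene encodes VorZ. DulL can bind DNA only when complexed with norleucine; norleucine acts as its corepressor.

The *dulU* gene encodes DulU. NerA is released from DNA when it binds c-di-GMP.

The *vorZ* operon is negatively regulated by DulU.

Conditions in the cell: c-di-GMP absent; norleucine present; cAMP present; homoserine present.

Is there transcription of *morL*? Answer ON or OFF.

c-di-GMP is absent, so NerA is active.
cAMP is present, so UlmH is inactive.
With no repressor bound, *mibG* is transcribed.
So MibG is produced and active.
Homoserine is present, so JovU is active.
Norleucine is present, so DulL is active.
With repressor JovU bound, *dulU* is not transcribed.
So DulU is not produced.
With no repressor bound, *vorZ* is transcribed.
So VorZ is produced and active.
With repressor NerA bound, *morL* is not transcribed.

OFF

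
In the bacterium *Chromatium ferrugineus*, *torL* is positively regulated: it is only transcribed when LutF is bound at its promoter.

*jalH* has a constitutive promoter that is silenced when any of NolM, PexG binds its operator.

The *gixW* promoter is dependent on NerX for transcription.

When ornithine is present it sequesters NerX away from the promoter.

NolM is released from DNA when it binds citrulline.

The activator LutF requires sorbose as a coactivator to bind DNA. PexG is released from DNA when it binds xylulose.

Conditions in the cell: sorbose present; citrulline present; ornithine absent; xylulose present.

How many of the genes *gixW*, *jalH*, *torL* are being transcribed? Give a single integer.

Ornithine is absent, so NerX is active.
No repressor is bound and NerX is active, so *gixW* is transcribed.
→ *gixW* is ON.
Citrulline is present, so NolM is inactive.
Xylulose is present, so PexG is inactive.
With no repressor bound, *jalH* is transcribed.
→ *jalH* is ON.
Sorbose is present, so LutF is active.
No repressor is bound and LutF is active, so *torL* is transcribed.
→ *torL* is ON.
3 of the 3 genes are transcribed.

3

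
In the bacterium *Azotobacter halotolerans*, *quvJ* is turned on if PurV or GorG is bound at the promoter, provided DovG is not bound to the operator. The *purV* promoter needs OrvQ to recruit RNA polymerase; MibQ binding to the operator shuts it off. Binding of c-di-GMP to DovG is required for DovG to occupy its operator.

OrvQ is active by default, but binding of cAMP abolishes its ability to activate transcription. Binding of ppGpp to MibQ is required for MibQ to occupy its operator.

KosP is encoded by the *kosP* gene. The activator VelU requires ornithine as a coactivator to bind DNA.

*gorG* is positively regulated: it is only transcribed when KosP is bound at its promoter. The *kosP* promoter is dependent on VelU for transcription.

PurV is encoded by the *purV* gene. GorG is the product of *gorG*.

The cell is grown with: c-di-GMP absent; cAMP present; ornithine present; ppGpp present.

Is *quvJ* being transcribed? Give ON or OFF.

cAMP is present, so OrvQ is inactive.
ppGpp is present, so MibQ is active.
With repressor MibQ bound, *purV* is not transcribed.
So PurV is not produced.
c-di-GMP is absent, so DovG is inactive.
Ornithine is present, so VelU is active.
No repressor is bound and VelU is active, so *kosP* is transcribed.
So KosP is produced and active.
No repressor is bound and KosP is active, so *gorG* is transcribed.
So GorG is produced and active.
Activator GorG is present, so *quvJ* is transcribed.

ON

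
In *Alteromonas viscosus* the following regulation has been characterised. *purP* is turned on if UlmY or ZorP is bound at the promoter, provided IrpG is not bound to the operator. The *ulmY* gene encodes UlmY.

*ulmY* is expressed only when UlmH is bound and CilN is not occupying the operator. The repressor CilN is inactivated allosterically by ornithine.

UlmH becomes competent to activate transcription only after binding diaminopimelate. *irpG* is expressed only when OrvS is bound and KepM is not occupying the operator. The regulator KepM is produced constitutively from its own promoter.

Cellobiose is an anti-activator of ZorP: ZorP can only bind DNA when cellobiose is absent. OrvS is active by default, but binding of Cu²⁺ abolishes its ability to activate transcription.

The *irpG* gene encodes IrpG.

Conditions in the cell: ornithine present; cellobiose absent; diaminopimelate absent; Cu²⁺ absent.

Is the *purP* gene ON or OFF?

ON

Cu²⁺ is absent, so OrvS is active.
KepM is produced constitutively and is active.
With repressor KepM bound, *irpG* is not transcribed.
So IrpG is not produced.
Diaminopimelate is absent, so UlmH is inactive.
Ornithine is present, so CilN is inactive.
Required activator UlmH is absent, so *ulmY* is not transcribed.
So UlmY is not produced.
Cellobiose is absent, so ZorP is active.
Activator ZorP is present, so *purP* is transcribed.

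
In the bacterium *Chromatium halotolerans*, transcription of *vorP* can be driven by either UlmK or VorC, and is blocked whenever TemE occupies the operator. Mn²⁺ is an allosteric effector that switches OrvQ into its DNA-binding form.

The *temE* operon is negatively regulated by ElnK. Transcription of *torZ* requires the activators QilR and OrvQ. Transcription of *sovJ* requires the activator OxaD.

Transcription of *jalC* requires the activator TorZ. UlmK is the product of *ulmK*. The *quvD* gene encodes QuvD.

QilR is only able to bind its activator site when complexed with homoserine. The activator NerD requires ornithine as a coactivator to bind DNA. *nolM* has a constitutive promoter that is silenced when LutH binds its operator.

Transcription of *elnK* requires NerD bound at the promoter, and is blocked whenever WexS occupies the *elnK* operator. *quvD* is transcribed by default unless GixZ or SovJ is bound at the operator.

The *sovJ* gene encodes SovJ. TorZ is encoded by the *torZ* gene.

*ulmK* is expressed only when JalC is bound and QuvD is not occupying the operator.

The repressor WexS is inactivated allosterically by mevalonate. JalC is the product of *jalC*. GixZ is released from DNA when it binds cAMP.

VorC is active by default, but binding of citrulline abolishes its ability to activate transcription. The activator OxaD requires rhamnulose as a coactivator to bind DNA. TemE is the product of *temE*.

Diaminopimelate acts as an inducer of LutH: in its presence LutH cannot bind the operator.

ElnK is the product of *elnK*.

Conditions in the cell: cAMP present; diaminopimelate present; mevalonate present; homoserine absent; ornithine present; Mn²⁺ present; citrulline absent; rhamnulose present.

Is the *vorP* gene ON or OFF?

Homoserine is absent, so QilR is inactive.
Mn²⁺ is present, so OrvQ is active.
Required activator QilR is absent, so *torZ* is not transcribed.
So TorZ is not produced.
Required activator TorZ is absent, so *jalC* is not transcribed.
So JalC is not produced.
cAMP is present, so GixZ is inactive.
Rhamnulose is present, so OxaD is active.
No repressor is bound and OxaD is active, so *sovJ* is transcribed.
So SovJ is produced and active.
With repressor SovJ bound, *quvD* is not transcribed.
So QuvD is not produced.
Required activator JalC is absent, so *ulmK* is not transcribed.
So UlmK is not produced.
Ornithine is present, so NerD is active.
Mevalonate is present, so WexS is inactive.
No repressor is bound and NerD is active, so *elnK* is transcribed.
So ElnK is produced and active.
With repressor ElnK bound, *temE* is not transcribed.
So TemE is not produced.
Citrulline is absent, so VorC is active.
Activator VorC is present, so *vorP* is transcribed.

ON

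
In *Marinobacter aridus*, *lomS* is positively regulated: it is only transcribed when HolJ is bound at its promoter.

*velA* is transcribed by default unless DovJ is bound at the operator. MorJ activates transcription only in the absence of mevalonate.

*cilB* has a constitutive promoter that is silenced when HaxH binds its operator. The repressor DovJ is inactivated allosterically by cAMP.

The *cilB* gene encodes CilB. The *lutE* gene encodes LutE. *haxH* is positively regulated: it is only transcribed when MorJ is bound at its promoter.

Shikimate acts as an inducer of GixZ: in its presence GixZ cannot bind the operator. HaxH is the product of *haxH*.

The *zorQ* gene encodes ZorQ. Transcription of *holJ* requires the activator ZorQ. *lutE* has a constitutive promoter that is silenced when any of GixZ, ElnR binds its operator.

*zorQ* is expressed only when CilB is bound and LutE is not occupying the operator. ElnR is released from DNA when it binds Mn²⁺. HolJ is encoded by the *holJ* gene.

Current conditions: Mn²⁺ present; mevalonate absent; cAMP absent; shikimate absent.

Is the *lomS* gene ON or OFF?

Mevalonate is absent, so MorJ is active.
No repressor is bound and MorJ is active, so *haxH* is transcribed.
So HaxH is produced and active.
With repressor HaxH bound, *cilB* is not transcribed.
So CilB is not produced.
Shikimate is absent, so GixZ is active.
Mn²⁺ is present, so ElnR is inactive.
With repressor GixZ bound, *lutE* is not transcribed.
So LutE is not produced.
Required activator CilB is absent, so *zorQ* is not transcribed.
So ZorQ is not produced.
Required activator ZorQ is absent, so *holJ* is not transcribed.
So HolJ is not produced.
Required activator HolJ is absent, so *lomS* is not transcribed.

OFF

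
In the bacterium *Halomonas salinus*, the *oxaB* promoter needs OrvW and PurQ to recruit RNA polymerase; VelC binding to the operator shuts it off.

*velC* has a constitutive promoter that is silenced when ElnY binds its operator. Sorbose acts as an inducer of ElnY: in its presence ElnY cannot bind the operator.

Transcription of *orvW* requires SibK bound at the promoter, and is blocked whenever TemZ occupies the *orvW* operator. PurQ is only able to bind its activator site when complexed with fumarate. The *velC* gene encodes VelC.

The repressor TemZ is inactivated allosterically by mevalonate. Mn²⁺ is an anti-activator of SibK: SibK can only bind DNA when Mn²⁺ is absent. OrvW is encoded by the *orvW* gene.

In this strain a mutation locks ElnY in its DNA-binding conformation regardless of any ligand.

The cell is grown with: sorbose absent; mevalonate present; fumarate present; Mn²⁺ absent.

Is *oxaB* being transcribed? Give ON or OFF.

ON

Mn²⁺ is absent, so SibK is active.
Mevalonate is present, so TemZ is inactive.
No repressor is bound and SibK is active, so *orvW* is transcribed.
So OrvW is produced and active.
Fumarate is present, so PurQ is active.
ElnY is constitutively active in this strain.
With repressor ElnY bound, *velC* is not transcribed.
So VelC is not produced.
No repressor is bound and OrvW and PurQ are active, so *oxaB* is transcribed.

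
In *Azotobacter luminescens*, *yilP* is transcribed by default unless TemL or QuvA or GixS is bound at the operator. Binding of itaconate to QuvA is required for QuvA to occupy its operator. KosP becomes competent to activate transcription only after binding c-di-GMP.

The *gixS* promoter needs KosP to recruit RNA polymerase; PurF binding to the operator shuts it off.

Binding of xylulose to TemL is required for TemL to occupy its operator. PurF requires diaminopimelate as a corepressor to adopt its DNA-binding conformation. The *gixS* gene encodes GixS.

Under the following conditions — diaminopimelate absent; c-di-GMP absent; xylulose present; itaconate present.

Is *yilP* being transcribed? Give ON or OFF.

OFF

Xylulose is present, so TemL is active.
Itaconate is present, so QuvA is active.
c-di-GMP is absent, so KosP is inactive.
Diaminopimelate is absent, so PurF is inactive.
Required activator KosP is absent, so *gixS* is not transcribed.
So GixS is not produced.
With repressor TemL bound, *yilP* is not transcribed.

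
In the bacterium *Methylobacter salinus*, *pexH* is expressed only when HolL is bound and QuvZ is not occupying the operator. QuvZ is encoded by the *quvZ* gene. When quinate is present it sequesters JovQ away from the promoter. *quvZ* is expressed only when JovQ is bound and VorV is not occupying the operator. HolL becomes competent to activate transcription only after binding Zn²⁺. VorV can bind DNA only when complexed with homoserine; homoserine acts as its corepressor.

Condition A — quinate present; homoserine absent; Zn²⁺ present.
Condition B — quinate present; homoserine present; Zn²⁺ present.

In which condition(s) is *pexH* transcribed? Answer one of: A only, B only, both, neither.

Condition A:
Quinate is present, so JovQ is inactive.
Homoserine is absent, so VorV is inactive.
Required activator JovQ is absent, so *quvZ* is not transcribed.
So QuvZ is not produced.
Zn²⁺ is present, so HolL is active.
No repressor is bound and HolL is active, so *pexH* is transcribed.
→ *pexH* is ON in A.
Condition B:
Quinate is present, so JovQ is inactive.
Homoserine is present, so VorV is active.
With repressor VorV bound, *quvZ* is not transcribed.
So QuvZ is not produced.
Zn²⁺ is present, so HolL is active.
No repressor is bound and HolL is active, so *pexH* is transcribed.
→ *pexH* is ON in B.

both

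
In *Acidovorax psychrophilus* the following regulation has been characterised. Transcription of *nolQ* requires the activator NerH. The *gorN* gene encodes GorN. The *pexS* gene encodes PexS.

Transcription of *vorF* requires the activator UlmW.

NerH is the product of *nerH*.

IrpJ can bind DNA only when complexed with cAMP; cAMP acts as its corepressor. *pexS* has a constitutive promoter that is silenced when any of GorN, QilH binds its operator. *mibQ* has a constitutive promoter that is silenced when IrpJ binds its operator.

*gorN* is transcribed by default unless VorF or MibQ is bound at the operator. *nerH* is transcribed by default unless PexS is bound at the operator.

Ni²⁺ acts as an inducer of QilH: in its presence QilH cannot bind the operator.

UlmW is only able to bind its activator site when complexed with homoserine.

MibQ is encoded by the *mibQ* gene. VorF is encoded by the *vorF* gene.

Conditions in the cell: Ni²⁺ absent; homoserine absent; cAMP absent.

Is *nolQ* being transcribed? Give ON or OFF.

Homoserine is absent, so UlmW is inactive.
Required activator UlmW is absent, so *vorF* is not transcribed.
So VorF is not produced.
cAMP is absent, so IrpJ is inactive.
With no repressor bound, *mibQ* is transcribed.
So MibQ is produced and active.
With repressor MibQ bound, *gorN* is not transcribed.
So GorN is not produced.
Ni²⁺ is absent, so QilH is active.
With repressor QilH bound, *pexS* is not transcribed.
So PexS is not produced.
With no repressor bound, *nerH* is transcribed.
So NerH is produced and active.
No repressor is bound and NerH is active, so *nolQ* is transcribed.

ON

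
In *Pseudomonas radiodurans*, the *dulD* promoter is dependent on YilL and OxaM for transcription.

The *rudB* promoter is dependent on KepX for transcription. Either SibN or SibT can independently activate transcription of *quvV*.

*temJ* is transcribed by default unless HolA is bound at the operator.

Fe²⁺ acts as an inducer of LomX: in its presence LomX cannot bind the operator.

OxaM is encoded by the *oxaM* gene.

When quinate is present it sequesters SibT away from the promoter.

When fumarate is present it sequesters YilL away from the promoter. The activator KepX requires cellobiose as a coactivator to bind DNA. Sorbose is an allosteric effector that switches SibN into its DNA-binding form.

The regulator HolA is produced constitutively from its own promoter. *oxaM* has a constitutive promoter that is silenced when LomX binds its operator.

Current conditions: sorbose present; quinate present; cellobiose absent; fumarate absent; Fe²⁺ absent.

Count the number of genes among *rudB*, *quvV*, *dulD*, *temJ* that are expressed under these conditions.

1

Cellobiose is absent, so KepX is inactive.
Required activator KepX is absent, so *rudB* is not transcribed.
→ *rudB* is OFF.
Sorbose is present, so SibN is active.
Quinate is present, so SibT is inactive.
Activator SibN is present, so *quvV* is transcribed.
→ *quvV* is ON.
Fumarate is absent, so YilL is active.
Fe²⁺ is absent, so LomX is active.
With repressor LomX bound, *oxaM* is not transcribed.
So OxaM is not produced.
Required activator OxaM is absent, so *dulD* is not transcribed.
→ *dulD* is OFF.
HolA is produced constitutively and is active.
With repressor HolA bound, *temJ* is not transcribed.
→ *temJ* is OFF.
1 of the 4 genes is transcribed.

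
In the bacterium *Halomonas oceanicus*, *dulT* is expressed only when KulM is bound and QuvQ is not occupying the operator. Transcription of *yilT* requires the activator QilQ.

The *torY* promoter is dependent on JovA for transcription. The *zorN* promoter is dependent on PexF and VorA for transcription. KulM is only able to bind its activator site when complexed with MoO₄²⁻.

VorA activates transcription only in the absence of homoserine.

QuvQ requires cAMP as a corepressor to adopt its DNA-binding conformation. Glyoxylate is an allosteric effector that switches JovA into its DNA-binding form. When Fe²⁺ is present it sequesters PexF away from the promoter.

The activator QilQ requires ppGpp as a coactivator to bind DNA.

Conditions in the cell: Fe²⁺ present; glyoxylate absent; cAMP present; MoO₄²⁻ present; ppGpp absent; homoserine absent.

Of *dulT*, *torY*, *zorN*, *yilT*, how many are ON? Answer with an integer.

cAMP is present, so QuvQ is active.
MoO₄²⁻ is present, so KulM is active.
With repressor QuvQ bound, *dulT* is not transcribed.
→ *dulT* is OFF.
Glyoxylate is absent, so JovA is inactive.
Required activator JovA is absent, so *torY* is not transcribed.
→ *torY* is OFF.
Fe²⁺ is present, so PexF is inactive.
Homoserine is absent, so VorA is active.
Required activator PexF is absent, so *zorN* is not transcribed.
→ *zorN* is OFF.
ppGpp is absent, so QilQ is inactive.
Required activator QilQ is absent, so *yilT* is not transcribed.
→ *yilT* is OFF.
0 of the 4 genes are transcribed.

0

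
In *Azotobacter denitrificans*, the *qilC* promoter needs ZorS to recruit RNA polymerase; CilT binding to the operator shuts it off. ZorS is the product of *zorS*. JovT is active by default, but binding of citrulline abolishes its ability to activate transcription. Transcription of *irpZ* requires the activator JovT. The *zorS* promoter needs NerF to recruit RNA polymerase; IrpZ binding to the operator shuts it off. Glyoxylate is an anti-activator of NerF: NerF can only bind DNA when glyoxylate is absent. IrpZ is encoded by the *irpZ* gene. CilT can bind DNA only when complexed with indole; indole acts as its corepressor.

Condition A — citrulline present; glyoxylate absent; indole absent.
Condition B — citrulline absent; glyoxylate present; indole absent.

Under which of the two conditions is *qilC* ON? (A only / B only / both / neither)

Condition A:
Citrulline is present, so JovT is inactive.
Required activator JovT is absent, so *irpZ* is not transcribed.
So IrpZ is not produced.
Glyoxylate is absent, so NerF is active.
No repressor is bound and NerF is active, so *zorS* is transcribed.
So ZorS is produced and active.
Indole is absent, so CilT is inactive.
No repressor is bound and ZorS is active, so *qilC* is transcribed.
→ *qilC* is ON in A.
Condition B:
Citrulline is absent, so JovT is active.
No repressor is bound and JovT is active, so *irpZ* is transcribed.
So IrpZ is produced and active.
Glyoxylate is present, so NerF is inactive.
With repressor IrpZ bound, *zorS* is not transcribed.
So ZorS is not produced.
Indole is absent, so CilT is inactive.
Required activator ZorS is absent, so *qilC* is not transcribed.
→ *qilC* is OFF in B.

A only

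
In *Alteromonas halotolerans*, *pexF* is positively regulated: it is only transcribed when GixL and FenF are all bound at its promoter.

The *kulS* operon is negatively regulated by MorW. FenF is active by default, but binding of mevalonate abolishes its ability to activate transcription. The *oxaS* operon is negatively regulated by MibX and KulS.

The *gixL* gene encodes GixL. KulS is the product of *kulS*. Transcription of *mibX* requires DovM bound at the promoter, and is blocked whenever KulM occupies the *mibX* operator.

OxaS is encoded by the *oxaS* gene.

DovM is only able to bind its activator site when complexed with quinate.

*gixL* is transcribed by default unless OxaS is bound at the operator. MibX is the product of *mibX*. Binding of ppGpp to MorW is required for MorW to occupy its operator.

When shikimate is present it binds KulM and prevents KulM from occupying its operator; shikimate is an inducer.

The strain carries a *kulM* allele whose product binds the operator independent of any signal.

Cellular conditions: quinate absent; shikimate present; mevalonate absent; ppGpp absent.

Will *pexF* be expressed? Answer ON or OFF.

ON

KulM is constitutively active in this strain.
Quinate is absent, so DovM is inactive.
With repressor KulM bound, *mibX* is not transcribed.
So MibX is not produced.
ppGpp is absent, so MorW is inactive.
With no repressor bound, *kulS* is transcribed.
So KulS is produced and active.
With repressor KulS bound, *oxaS* is not transcribed.
So OxaS is not produced.
With no repressor bound, *gixL* is transcribed.
So GixL is produced and active.
Mevalonate is absent, so FenF is active.
No repressor is bound and GixL and FenF are active, so *pexF* is transcribed.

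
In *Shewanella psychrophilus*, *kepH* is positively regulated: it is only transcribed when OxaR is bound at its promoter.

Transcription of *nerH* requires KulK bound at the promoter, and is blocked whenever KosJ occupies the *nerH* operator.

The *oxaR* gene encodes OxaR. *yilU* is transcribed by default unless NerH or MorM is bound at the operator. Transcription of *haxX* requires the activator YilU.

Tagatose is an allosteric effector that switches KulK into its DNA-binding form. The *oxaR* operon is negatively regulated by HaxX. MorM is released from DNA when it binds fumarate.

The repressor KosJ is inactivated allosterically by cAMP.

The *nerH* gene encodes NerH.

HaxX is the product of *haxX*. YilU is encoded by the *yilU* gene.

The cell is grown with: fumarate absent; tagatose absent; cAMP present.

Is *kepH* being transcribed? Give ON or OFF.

ON

Tagatose is absent, so KulK is inactive.
cAMP is present, so KosJ is inactive.
Required activator KulK is absent, so *nerH* is not transcribed.
So NerH is not produced.
Fumarate is absent, so MorM is active.
With repressor MorM bound, *yilU* is not transcribed.
So YilU is not produced.
Required activator YilU is absent, so *haxX* is not transcribed.
So HaxX is not produced.
With no repressor bound, *oxaR* is transcribed.
So OxaR is produced and active.
No repressor is bound and OxaR is active, so *kepH* is transcribed.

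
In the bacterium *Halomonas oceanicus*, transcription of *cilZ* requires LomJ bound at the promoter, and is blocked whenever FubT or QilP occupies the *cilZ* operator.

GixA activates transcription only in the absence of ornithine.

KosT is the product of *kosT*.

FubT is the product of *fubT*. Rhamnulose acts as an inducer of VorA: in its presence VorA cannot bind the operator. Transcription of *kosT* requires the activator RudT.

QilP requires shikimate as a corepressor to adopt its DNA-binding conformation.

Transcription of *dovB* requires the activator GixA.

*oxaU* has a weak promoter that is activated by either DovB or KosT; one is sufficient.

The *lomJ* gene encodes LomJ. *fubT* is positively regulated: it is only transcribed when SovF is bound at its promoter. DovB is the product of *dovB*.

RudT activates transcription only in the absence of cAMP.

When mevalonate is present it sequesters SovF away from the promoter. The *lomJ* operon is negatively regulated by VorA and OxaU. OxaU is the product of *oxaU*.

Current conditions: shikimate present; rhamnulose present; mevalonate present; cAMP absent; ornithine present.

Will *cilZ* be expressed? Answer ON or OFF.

OFF

Mevalonate is present, so SovF is inactive.
Required activator SovF is absent, so *fubT* is not transcribed.
So FubT is not produced.
Rhamnulose is present, so VorA is inactive.
Ornithine is present, so GixA is inactive.
Required activator GixA is absent, so *dovB* is not transcribed.
So DovB is not produced.
cAMP is absent, so RudT is active.
No repressor is bound and RudT is active, so *kosT* is transcribed.
So KosT is produced and active.
Activator KosT is present, so *oxaU* is transcribed.
So OxaU is produced and active.
With repressor OxaU bound, *lomJ* is not transcribed.
So LomJ is not produced.
Shikimate is present, so QilP is active.
With repressor QilP bound, *cilZ* is not transcribed.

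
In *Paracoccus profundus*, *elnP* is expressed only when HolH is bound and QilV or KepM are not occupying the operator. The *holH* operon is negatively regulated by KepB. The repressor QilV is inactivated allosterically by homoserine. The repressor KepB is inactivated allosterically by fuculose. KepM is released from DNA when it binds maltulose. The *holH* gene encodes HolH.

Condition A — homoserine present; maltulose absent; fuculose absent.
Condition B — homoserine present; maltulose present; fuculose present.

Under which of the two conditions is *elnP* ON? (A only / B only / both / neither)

Condition A:
Homoserine is present, so QilV is inactive.
Maltulose is absent, so KepM is active.
Fuculose is absent, so KepB is active.
With repressor KepB bound, *holH* is not transcribed.
So HolH is not produced.
With repressor KepM bound, *elnP* is not transcribed.
→ *elnP* is OFF in A.
Condition B:
Homoserine is present, so QilV is inactive.
Maltulose is present, so KepM is inactive.
Fuculose is present, so KepB is inactive.
With no repressor bound, *holH* is transcribed.
So HolH is produced and active.
No repressor is bound and HolH is active, so *elnP* is transcribed.
→ *elnP* is ON in B.

B only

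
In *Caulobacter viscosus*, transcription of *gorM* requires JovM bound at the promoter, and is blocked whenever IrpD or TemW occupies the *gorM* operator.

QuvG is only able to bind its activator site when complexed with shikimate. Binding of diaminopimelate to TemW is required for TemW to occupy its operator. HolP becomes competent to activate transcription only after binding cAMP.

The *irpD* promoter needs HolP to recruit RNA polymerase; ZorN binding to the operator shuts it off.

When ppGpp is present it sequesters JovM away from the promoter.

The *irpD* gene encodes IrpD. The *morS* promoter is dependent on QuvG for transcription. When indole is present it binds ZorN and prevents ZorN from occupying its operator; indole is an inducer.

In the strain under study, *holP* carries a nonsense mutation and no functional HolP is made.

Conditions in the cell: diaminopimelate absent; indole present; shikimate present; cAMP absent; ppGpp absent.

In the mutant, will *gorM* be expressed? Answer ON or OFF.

Indole is present, so ZorN is inactive.
HolP is non-functional in this strain, so it has no effect.
Required activator HolP is absent, so *irpD* is not transcribed.
So IrpD is not produced.
Diaminopimelate is absent, so TemW is inactive.
ppGpp is absent, so JovM is active.
No repressor is bound and JovM is active, so *gorM* is transcribed.

ON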